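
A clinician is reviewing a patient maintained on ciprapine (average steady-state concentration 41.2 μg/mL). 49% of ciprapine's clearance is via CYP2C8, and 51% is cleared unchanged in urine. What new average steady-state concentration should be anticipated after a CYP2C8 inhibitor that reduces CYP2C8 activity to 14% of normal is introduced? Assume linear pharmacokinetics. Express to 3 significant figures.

The CYP2C8 pathway (49% of clearance) drops to 0.14× activity: 0.49 × 0.14 = 0.0686.
The remaining 51% of clearance is unaffected.
New clearance relative to baseline: 0.0686 + 0.51 = 0.5786.
New average steady-state concentration = baseline ÷ relative clearance = 41.2 / 0.5786 = 71.2 μg/mL.

71.2 μg/mL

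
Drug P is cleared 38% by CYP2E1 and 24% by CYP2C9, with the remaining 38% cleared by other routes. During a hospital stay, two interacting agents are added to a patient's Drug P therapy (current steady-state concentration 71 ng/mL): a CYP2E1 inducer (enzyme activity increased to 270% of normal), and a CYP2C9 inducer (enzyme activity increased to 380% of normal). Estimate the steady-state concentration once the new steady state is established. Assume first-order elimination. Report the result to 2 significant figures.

31 ng/mL

CYP2E1: 0.38 × 2.7 = 1.026
CYP2C9: 0.24 × 3.8 = 0.912
Other: 0.38 (unchanged)
New clearance relative to baseline: 1.026 + 0.912 + 0.38 = 2.318.
Steady-state concentration ∝ 1/CL: new value = 71 / 2.318 = 31 ng/mL.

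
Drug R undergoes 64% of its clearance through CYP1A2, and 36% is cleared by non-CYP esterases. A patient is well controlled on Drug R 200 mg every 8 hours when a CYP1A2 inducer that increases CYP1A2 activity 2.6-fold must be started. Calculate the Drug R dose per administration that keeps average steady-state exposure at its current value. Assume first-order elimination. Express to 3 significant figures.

CYP1A2: 0.64 × 2.6 = 1.664
Other: 0.36 (unchanged)
Relative clearance = 1.664 + 0.36 = 2.024.
Css,avg = (dose rate)/CL, so holding Css fixed requires dose ∝ CL: 200 × 2.024 = 405 mg.

405 mg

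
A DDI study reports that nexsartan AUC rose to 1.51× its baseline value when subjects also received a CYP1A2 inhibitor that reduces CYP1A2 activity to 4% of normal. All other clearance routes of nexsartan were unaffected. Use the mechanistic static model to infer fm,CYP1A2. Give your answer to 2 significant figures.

CL'/CL = 1 / 1.51 = 0.6623
0.04·fm + (1 − fm) = 0.6623
fm = (0.6623 − 1) / (0.04 − 1) = 0.35

0.35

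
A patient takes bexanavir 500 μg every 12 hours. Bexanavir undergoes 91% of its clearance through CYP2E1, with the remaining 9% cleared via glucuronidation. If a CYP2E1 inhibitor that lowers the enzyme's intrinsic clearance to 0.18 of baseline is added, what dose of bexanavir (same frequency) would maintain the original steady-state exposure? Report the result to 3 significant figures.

The CYP2E1 pathway (91% of clearance) falls to 0.18× activity: 0.91 × 0.18 = 0.1638.
The remaining 9% of clearance is unaffected.
New clearance relative to baseline: 0.1638 + 0.09 = 0.2538.
To maintain the same steady-state level, dose must scale with clearance: new dose = 500 × 0.2538 = 127 μg.

127 μg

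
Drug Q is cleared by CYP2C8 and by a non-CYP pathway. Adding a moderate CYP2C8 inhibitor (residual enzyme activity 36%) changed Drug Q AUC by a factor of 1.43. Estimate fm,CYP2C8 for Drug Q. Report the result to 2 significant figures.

CL'/CL = 1 / 1.43 = 0.6993
0.36·fm + (1 − fm) = 0.6993
fm = (0.6993 − 1) / (0.36 − 1) = 0.47

0.47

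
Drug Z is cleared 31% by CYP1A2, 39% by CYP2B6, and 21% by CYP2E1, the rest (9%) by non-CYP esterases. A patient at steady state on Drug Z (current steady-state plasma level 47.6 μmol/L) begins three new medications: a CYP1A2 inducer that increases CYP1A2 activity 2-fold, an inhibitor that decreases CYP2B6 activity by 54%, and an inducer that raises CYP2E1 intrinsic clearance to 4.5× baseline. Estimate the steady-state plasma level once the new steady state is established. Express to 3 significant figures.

25.9 μmol/L

CYP1A2: 0.31 × 2 = 0.62
CYP2B6: 0.39 × 0.46 = 0.1794
CYP2E1: 0.21 × 4.5 = 0.945
Other: 0.09 (unchanged)
CL_new/CL_old = 0.62 + 0.1794 + 0.945 + 0.09 = 1.8344.
Dividing the baseline by the relative clearance: 47.6 / 1.8344 = 25.9 μmol/L.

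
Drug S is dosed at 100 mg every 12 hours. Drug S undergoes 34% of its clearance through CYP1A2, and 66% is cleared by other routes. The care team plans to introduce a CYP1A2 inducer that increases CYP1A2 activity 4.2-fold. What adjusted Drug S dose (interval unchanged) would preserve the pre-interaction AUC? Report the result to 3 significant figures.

CYP1A2: 0.34 × 4.2 = 1.428
Other: 0.66 (unchanged)
CL_new/CL_old = 1.428 + 0.66 = 2.088.
Exposure is unchanged when dose changes in proportion to clearance. New dose = 100 mg × 2.088 = 209 mg.

209 mg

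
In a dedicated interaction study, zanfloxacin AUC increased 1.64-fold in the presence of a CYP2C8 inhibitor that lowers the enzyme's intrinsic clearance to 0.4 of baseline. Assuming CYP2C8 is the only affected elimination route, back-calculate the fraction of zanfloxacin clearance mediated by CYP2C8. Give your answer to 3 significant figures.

0.650

Call the CYP2C8 fraction fm. After the interaction, CL_new/CL_old = fm × 0.4 + (1 − fm).
AUC ratio = 1 / (new CL fraction), so new CL fraction = 1 / 1.64 = 0.6098.
fm × 0.4 + 1 − fm = 0.6098  ⇒  fm × (0.4 − 1) = −0.3902  ⇒  fm = 0.650.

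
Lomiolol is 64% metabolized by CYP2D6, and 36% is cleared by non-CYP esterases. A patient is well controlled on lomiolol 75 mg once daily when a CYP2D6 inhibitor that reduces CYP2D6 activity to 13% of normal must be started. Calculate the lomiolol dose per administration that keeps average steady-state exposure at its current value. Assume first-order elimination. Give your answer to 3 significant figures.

33.2 mg

The CYP2D6 pathway (64% of clearance) is reduced to 0.13× activity: 0.64 × 0.13 = 0.0832.
Non-CYP routes (36%) are unchanged.
CL_new/CL_old = 0.0832 + 0.36 = 0.4432.
To maintain the same steady-state level, dose must scale with clearance: new dose = 75 × 0.4432 = 33.2 mg.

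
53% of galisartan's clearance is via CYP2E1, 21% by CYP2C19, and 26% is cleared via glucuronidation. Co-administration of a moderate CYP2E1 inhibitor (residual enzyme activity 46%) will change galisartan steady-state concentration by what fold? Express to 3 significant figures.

1.40

The CYP2E1 pathway (53% of clearance) drops to 0.46× activity: 0.53 × 0.46 = 0.2438.
CYP2C19 (21%) and the residual 26% are unaffected.
CL_new/CL_old = 0.2438 + 0.21 + 0.26 = 0.7138.
Steady-state concentration is inversely proportional to clearance, so the fold-change is 1 / 0.7138 = 1.40.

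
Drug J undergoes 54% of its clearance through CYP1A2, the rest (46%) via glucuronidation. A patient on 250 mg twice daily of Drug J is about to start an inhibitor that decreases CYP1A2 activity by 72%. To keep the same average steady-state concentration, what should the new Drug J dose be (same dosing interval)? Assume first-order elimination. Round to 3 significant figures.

CYP1A2: 0.54 × 0.28 = 0.1512
Other: 0.46 (unchanged)
Relative clearance = 0.1512 + 0.46 = 0.6112.
To maintain the same steady-state level, dose must scale with clearance: new dose = 250 × 0.6112 = 153 mg.

153 mg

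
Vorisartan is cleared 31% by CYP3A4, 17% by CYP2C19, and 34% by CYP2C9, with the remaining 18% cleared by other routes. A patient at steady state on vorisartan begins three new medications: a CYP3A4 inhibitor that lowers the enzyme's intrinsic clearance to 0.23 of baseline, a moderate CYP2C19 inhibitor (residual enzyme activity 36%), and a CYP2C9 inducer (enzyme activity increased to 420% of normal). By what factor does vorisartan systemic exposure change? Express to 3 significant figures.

The CYP3A4 pathway (31% of clearance) drops to 0.23× activity: 0.31 × 0.23 = 0.0713.
The CYP2C19 pathway (17% of clearance) drops to 0.36× activity: 0.17 × 0.36 = 0.0612.
The CYP2C9 pathway (34% of clearance) is boosted to 4.2× activity: 0.34 × 4.2 = 1.428.
The remaining 18% of clearance is unaffected.
New clearance relative to baseline: 0.0713 + 0.0612 + 1.428 + 0.18 = 1.7405.
Systemic exposure ∝ 1/CL: fold-change = 1 / 1.7405 = 0.575.

0.575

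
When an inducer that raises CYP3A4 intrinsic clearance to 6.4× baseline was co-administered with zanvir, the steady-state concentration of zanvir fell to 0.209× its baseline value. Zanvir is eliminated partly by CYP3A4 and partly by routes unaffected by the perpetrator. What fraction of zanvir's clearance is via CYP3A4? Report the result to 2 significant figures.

Write x for the fraction cleared via CYP3A4. The observed steady-state concentration change means clearance rose to 1/0.209 = 4.785 of baseline.
Setting x·6.4 + (1 − x) = 4.785 and solving: x = (4.785 − 1)/(6.4 − 1) = 0.70.

0.70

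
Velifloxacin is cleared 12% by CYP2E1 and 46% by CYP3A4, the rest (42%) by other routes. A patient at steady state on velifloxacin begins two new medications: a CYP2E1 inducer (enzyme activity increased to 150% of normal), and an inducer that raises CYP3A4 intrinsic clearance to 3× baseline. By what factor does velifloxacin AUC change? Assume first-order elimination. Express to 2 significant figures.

0.51

The CYP2E1 pathway (12% of clearance) rises to 1.5× activity: 0.12 × 1.5 = 0.18.
The CYP3A4 pathway (46% of clearance) rises to 3× activity: 0.46 × 3 = 1.38.
Non-CYP routes (42%) are unchanged.
New clearance relative to baseline: 0.18 + 1.38 + 0.42 = 1.98.
Net AUC ratio = 1 / 1.98 = 0.51.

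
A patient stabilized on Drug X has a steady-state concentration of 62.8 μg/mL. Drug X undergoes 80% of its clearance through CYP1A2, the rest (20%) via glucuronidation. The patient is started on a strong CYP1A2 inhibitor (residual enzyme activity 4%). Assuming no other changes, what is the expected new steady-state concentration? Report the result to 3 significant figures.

271 μg/mL

The CYP1A2 pathway (80% of clearance) is reduced to 0.04× activity: 0.8 × 0.04 = 0.032.
The remaining 20% of clearance is unaffected.
Relative clearance = 0.032 + 0.2 = 0.232.
New steady-state concentration = baseline ÷ relative clearance = 62.8 / 0.232 = 271 μg/mL.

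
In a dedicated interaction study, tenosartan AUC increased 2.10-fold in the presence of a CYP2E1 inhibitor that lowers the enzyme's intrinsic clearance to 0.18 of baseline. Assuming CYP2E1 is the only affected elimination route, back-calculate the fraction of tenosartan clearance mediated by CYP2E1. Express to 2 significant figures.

0.64

Let fm be the CYP2E1 fraction. New clearance relative to baseline = fm × 0.18 + (1 − fm).
AUC ratio = 1 / (new CL fraction), so new CL fraction = 1 / 2.10 = 0.4762.
fm × 0.18 + 1 − fm = 0.4762  ⇒  fm × (0.18 − 1) = −0.5238  ⇒  fm = 0.64.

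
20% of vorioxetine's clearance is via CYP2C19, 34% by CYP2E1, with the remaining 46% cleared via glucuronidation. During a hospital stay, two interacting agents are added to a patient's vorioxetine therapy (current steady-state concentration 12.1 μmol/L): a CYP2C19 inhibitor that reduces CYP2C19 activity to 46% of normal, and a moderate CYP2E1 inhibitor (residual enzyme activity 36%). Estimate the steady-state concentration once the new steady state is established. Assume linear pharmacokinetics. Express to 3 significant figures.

The CYP2C19 pathway (20% of clearance) is reduced to 0.46× activity: 0.2 × 0.46 = 0.092.
The CYP2E1 pathway (34% of clearance) drops to 0.36× activity: 0.34 × 0.36 = 0.1224.
The remaining 46% of clearance is unaffected.
Relative clearance = 0.092 + 0.1224 + 0.46 = 0.6744.
Dividing the baseline by the relative clearance: 12.1 / 0.6744 = 17.9 μmol/L.

17.9 μmol/L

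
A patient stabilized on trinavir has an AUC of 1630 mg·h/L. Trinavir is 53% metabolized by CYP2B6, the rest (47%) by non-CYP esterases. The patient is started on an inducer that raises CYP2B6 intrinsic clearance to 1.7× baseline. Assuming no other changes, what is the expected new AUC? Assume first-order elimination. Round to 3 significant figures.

1.19 × 10³ mg·h/L

CYP2B6: 0.53 × 1.7 = 0.901
Other: 0.47 (unchanged)
Relative clearance = 0.901 + 0.47 = 1.371.
With dosing unchanged, AUC scales as 1/CL: 1630 / 1.371 = 1.19 × 10³ mg·h/L.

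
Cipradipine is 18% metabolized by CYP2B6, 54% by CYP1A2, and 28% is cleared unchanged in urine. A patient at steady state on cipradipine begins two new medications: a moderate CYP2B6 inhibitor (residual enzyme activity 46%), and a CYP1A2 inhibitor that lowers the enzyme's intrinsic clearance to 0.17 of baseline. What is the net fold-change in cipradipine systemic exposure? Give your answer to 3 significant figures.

CYP2B6: 0.18 × 0.46 = 0.0828
CYP1A2: 0.54 × 0.17 = 0.0918
Other: 0.28 (unchanged)
New clearance relative to baseline: 0.0828 + 0.0918 + 0.28 = 0.4546.
Systemic exposure ∝ 1/CL: fold-change = 1 / 0.4546 = 2.20.

2.20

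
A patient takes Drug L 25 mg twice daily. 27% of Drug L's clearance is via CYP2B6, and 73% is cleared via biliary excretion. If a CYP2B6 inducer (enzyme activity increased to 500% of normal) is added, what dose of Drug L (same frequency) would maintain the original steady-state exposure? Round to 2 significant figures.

The CYP2B6 pathway (27% of clearance) increases to 5× activity: 0.27 × 5 = 1.35.
The remaining 73% of clearance is unaffected.
New clearance relative to baseline: 1.35 + 0.73 = 2.08.
Css,avg = (dose rate)/CL, so holding Css fixed requires dose ∝ CL: 25 × 2.08 = 52 mg.

52 mg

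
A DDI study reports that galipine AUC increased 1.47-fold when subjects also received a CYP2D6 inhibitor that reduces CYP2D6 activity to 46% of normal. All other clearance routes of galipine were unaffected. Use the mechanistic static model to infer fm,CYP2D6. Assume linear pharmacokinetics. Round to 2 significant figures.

Let x = fm,CYP2D6. Because AUC ∝ 1/CL, relative clearance fell to 1/1.47 = 0.6803.
Setting x·0.46 + (1 − x) = 0.6803 and solving: x = (0.6803 − 1)/(0.46 − 1) = 0.59.

0.59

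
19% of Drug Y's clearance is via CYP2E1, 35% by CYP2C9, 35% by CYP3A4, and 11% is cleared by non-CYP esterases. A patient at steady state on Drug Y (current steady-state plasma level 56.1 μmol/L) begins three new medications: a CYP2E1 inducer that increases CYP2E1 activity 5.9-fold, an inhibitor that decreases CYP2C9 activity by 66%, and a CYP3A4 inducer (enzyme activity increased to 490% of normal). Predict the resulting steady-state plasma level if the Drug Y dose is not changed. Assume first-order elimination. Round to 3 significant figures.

The CYP2E1 pathway (19% of clearance) rises to 5.9× activity: 0.19 × 5.9 = 1.121.
The CYP2C9 pathway (35% of clearance) falls to 0.34× activity: 0.35 × 0.34 = 0.119.
The CYP3A4 pathway (35% of clearance) increases to 4.9× activity: 0.35 × 4.9 = 1.715.
The remaining 11% of clearance is unaffected.
Relative clearance = 1.121 + 0.119 + 1.715 + 0.11 = 3.065.
New steady-state plasma level = 56.1 / 3.065 = 18.3 μmol/L (concentration scales inversely with clearance).

18.3 μmol/L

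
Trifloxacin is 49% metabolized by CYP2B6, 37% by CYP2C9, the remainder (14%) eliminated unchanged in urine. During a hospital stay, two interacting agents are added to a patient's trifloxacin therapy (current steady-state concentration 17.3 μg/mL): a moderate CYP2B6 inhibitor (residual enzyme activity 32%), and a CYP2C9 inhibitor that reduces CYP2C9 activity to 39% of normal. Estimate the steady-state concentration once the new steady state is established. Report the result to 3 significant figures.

The CYP2B6 pathway (49% of clearance) is reduced to 0.32× activity: 0.49 × 0.32 = 0.1568.
The CYP2C9 pathway (37% of clearance) falls to 0.39× activity: 0.37 × 0.39 = 0.1443.
Non-CYP routes (14%) are unchanged.
New clearance relative to baseline: 0.1568 + 0.1443 + 0.14 = 0.4411.
Dividing the baseline by the relative clearance: 17.3 / 0.4411 = 39.2 μg/mL.

39.2 μg/mL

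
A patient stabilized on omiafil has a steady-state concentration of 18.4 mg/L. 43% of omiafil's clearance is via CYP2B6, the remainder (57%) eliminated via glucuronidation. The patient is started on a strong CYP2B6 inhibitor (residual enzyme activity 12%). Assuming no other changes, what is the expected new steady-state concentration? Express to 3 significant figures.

CYP2B6: 0.43 × 0.12 = 0.0516
Other: 0.57 (unchanged)
Relative clearance = 0.0516 + 0.57 = 0.6216.
New steady-state concentration = baseline ÷ relative clearance = 18.4 / 0.6216 = 29.6 mg/L.

29.6 mg/L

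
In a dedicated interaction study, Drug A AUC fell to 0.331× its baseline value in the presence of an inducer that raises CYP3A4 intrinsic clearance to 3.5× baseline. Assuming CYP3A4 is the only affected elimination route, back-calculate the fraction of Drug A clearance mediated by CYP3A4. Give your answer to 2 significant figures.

0.81

Let x = fm,CYP3A4. Because AUC ∝ 1/CL, relative clearance rose to 1/0.331 = 3.021.
Only the CYP3A4 route changed, so 3.021 = x·3.5 + (1 − x), giving x = 0.81.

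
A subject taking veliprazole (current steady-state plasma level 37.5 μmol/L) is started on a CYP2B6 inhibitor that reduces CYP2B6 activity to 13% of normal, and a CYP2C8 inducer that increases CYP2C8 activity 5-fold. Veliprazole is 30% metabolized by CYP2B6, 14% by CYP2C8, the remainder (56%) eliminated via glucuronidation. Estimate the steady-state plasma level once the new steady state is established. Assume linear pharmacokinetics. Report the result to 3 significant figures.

CYP2B6: 0.3 × 0.13 = 0.039
CYP2C8: 0.14 × 5 = 0.7
Other: 0.56 (unchanged)
CL_new/CL_old = 0.039 + 0.7 + 0.56 = 1.299.
Dividing the baseline by the relative clearance: 37.5 / 1.299 = 28.9 μmol/L.

28.9 μmol/L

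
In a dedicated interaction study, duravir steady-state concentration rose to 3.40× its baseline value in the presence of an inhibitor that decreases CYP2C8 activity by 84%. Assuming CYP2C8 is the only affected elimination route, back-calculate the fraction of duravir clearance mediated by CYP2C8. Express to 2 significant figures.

0.84

Call the CYP2C8 fraction fm. After the interaction, CL_new/CL_old = fm × 0.16 + (1 − fm).
Steady-state concentration ratio = 1 / (new CL fraction), so new CL fraction = 1 / 3.40 = 0.2941.
fm × 0.16 + 1 − fm = 0.2941  ⇒  fm × (0.16 − 1) = −0.7059  ⇒  fm = 0.84.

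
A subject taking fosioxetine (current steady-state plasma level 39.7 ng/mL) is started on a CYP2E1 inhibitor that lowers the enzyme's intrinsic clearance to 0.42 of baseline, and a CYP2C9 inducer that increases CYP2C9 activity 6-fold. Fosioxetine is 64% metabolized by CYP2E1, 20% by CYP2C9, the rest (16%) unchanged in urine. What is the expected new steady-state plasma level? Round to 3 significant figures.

24.4 ng/mL

The CYP2E1 pathway (64% of clearance) falls to 0.42× activity: 0.64 × 0.42 = 0.2688.
The CYP2C9 pathway (20% of clearance) increases to 6× activity: 0.2 × 6 = 1.2.
The remaining 16% of clearance is unaffected.
Relative clearance = 0.2688 + 1.2 + 0.16 = 1.6288.
Steady-state plasma level ∝ 1/CL: new value = 39.7 / 1.6288 = 24.4 ng/mL.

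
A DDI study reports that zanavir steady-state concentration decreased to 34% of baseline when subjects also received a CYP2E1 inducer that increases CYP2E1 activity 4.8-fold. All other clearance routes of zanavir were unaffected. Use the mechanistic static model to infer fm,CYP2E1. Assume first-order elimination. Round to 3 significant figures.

Write x for the fraction cleared via CYP2E1. The observed steady-state concentration change means clearance rose to 1/0.340 = 2.941 of baseline.
Only the CYP2E1 route changed, so 2.941 = x·4.8 + (1 − x), giving x = 0.511.

0.511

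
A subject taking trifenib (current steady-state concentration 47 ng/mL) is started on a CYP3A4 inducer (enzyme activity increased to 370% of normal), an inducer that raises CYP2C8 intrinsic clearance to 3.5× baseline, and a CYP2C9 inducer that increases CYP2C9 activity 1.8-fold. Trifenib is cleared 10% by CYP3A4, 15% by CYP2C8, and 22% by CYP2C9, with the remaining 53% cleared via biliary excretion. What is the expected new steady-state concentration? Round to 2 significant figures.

The CYP3A4 pathway (10% of clearance) increases to 3.7× activity: 0.1 × 3.7 = 0.37.
The CYP2C8 pathway (15% of clearance) rises to 3.5× activity: 0.15 × 3.5 = 0.525.
The CYP2C9 pathway (22% of clearance) increases to 1.8× activity: 0.22 × 1.8 = 0.396.
Non-CYP routes (53%) are unchanged.
CL_new/CL_old = 0.37 + 0.525 + 0.396 + 0.53 = 1.821.
Steady-state concentration ∝ 1/CL: new value = 47 / 1.821 = 26 ng/mL.

26 ng/mL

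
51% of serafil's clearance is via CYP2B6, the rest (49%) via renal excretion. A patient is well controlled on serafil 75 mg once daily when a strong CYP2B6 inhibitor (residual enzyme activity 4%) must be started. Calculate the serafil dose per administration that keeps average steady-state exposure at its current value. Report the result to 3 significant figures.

The CYP2B6 pathway (51% of clearance) is reduced to 0.04× activity: 0.51 × 0.04 = 0.0204.
The remaining 49% of clearance is unaffected.
New clearance relative to baseline: 0.0204 + 0.49 = 0.5104.
Css,avg = (dose rate)/CL, so holding Css fixed requires dose ∝ CL: 75 × 0.5104 = 38.3 mg.

38.3 mg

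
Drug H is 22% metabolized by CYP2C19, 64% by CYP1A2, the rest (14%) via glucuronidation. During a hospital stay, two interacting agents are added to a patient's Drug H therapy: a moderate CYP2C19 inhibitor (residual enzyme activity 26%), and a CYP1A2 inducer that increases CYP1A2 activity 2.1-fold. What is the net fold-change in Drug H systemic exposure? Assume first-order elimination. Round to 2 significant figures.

0.65

The CYP2C19 pathway (22% of clearance) is reduced to 0.26× activity: 0.22 × 0.26 = 0.0572.
The CYP1A2 pathway (64% of clearance) increases to 2.1× activity: 0.64 × 2.1 = 1.344.
The remaining 14% of clearance is unaffected.
Relative clearance = 0.0572 + 1.344 + 0.14 = 1.5412.
Systemic exposure ∝ 1/CL: fold-change = 1 / 1.5412 = 0.65.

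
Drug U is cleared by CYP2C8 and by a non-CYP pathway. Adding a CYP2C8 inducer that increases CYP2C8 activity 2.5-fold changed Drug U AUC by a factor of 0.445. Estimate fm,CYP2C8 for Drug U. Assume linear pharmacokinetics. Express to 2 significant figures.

Call the CYP2C8 fraction fm. After the interaction, CL_new/CL_old = fm × 2.5 + (1 − fm).
AUC ratio = 1 / (new CL fraction), so new CL fraction = 1 / 0.445 = 2.247.
fm × 2.5 + 1 − fm = 2.247  ⇒  fm × (2.5 − 1) = 1.247  ⇒  fm = 0.83.

0.83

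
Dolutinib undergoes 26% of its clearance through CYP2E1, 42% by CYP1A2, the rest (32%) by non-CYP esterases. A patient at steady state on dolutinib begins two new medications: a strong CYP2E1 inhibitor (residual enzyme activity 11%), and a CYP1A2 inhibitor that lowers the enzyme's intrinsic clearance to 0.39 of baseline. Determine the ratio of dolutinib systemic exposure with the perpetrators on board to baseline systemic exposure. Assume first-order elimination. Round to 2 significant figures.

The CYP2E1 pathway (26% of clearance) falls to 0.11× activity: 0.26 × 0.11 = 0.0286.
The CYP1A2 pathway (42% of clearance) falls to 0.39× activity: 0.42 × 0.39 = 0.1638.
The remaining 32% of clearance is unaffected.
New clearance relative to baseline: 0.0286 + 0.1638 + 0.32 = 0.5124.
Systemic exposure ∝ 1/CL: fold-change = 1 / 0.5124 = 2.0.

2.0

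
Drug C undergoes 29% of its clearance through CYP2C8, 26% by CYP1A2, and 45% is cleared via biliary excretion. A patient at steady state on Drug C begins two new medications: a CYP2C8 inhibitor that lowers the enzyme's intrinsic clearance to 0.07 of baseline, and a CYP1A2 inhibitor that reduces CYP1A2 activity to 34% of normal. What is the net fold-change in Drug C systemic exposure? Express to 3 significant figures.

1.79

The CYP2C8 pathway (29% of clearance) drops to 0.07× activity: 0.29 × 0.07 = 0.0203.
The CYP1A2 pathway (26% of clearance) is reduced to 0.34× activity: 0.26 × 0.34 = 0.0884.
Non-CYP routes (45%) are unchanged.
CL_new/CL_old = 0.0203 + 0.0884 + 0.45 = 0.5587.
Net systemic exposure ratio = 1 / 0.5587 = 1.79.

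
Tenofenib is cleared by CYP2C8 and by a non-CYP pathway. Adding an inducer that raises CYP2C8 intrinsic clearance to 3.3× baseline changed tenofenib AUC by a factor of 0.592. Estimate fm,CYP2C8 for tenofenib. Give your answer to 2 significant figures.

0.30

CL'/CL = 1 / 0.592 = 1.689
3.3·fm + (1 − fm) = 1.689
fm = (1.689 − 1) / (3.3 − 1) = 0.30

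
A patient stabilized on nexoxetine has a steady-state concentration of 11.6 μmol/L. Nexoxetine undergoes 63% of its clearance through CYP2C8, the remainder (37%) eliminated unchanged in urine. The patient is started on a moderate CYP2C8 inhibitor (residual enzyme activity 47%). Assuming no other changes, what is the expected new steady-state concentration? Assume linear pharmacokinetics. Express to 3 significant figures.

CYP2C8: 0.63 × 0.47 = 0.2961
Other: 0.37 (unchanged)
New clearance relative to baseline: 0.2961 + 0.37 = 0.6661.
New steady-state concentration = baseline ÷ relative clearance = 11.6 / 0.6661 = 17.4 μmol/L.

17.4 μmol/L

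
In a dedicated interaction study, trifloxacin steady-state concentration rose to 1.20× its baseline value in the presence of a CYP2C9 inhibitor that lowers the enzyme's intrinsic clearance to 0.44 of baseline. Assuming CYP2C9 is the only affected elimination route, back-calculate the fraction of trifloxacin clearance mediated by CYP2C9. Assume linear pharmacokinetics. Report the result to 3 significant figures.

0.298

CL'/CL = 1 / 1.20 = 0.8333
0.44·fm + (1 − fm) = 0.8333
fm = (0.8333 − 1) / (0.44 − 1) = 0.298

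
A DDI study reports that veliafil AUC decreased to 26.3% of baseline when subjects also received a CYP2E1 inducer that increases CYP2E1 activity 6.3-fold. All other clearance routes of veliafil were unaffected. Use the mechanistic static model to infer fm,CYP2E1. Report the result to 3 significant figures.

Let fm be the CYP2E1 fraction. New clearance relative to baseline = fm × 6.3 + (1 − fm).
AUC ratio = 1 / (new CL fraction), so new CL fraction = 1 / 0.263 = 3.802.
fm × 6.3 + 1 − fm = 3.802  ⇒  fm × (6.3 − 1) = 2.802  ⇒  fm = 0.529.

0.529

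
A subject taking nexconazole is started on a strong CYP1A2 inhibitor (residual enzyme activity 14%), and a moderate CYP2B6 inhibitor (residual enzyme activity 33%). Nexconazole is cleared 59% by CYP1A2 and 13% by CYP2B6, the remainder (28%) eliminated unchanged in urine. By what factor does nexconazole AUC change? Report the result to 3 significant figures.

2.47

CYP1A2: 0.59 × 0.14 = 0.0826
CYP2B6: 0.13 × 0.33 = 0.0429
Other: 0.28 (unchanged)
CL_new/CL_old = 0.0826 + 0.0429 + 0.28 = 0.4055.
Net AUC ratio = 1 / 0.4055 = 2.47.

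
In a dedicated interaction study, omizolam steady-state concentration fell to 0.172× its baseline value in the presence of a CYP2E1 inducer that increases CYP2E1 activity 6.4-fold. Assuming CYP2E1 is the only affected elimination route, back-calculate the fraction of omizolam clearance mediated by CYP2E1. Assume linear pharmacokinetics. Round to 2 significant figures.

Write x for the fraction cleared via CYP2E1. The observed steady-state concentration change means clearance rose to 1/0.172 = 5.814 of baseline.
Only the CYP2E1 route changed, so 5.814 = x·6.4 + (1 − x), giving x = 0.89.

0.89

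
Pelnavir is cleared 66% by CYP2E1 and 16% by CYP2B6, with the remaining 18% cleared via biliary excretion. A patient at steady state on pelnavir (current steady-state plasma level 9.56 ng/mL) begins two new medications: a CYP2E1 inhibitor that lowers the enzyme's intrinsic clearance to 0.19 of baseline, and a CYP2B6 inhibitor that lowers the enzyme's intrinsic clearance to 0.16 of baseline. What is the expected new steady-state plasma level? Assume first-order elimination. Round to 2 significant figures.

The CYP2E1 pathway (66% of clearance) falls to 0.19× activity: 0.66 × 0.19 = 0.1254.
The CYP2B6 pathway (16% of clearance) falls to 0.16× activity: 0.16 × 0.16 = 0.0256.
Non-CYP routes (18%) are unchanged.
Relative clearance = 0.1254 + 0.0256 + 0.18 = 0.331.
Dividing the baseline by the relative clearance: 9.56 / 0.331 = 29 ng/mL.

29 ng/mL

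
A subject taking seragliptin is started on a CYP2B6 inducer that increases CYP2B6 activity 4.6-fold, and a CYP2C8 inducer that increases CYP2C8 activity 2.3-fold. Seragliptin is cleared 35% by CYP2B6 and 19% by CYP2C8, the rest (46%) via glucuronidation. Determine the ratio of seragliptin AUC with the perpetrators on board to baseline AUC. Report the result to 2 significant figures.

0.40

The CYP2B6 pathway (35% of clearance) is boosted to 4.6× activity: 0.35 × 4.6 = 1.61.
The CYP2C8 pathway (19% of clearance) rises to 2.3× activity: 0.19 × 2.3 = 0.437.
Non-CYP routes (46%) are unchanged.
New clearance relative to baseline: 1.61 + 0.437 + 0.46 = 2.507.
Because AUC varies inversely with clearance, the combined effect is 1 / 2.507 = 0.40.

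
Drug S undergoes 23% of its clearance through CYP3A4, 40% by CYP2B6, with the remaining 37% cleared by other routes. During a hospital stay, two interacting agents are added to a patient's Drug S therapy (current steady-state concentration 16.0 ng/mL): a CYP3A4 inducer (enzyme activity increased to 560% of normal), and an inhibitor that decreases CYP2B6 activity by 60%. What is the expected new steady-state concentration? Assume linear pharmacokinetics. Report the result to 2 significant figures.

The CYP3A4 pathway (23% of clearance) rises to 5.6× activity: 0.23 × 5.6 = 1.288.
The CYP2B6 pathway (40% of clearance) falls to 0.4× activity: 0.4 × 0.4 = 0.16.
The remaining 37% of clearance is unaffected.
New clearance relative to baseline: 1.288 + 0.16 + 0.37 = 1.818.
New steady-state concentration = 16.0 / 1.818 = 8.8 ng/mL (concentration scales inversely with clearance).

8.8 ng/mL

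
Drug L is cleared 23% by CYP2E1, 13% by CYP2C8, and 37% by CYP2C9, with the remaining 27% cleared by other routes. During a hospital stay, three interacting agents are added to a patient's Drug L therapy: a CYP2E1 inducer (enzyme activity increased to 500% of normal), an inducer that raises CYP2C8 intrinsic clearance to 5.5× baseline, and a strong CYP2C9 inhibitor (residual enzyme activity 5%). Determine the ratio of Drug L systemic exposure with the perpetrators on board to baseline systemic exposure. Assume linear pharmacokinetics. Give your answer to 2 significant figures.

0.46

The CYP2E1 pathway (23% of clearance) increases to 5× activity: 0.23 × 5 = 1.15.
The CYP2C8 pathway (13% of clearance) rises to 5.5× activity: 0.13 × 5.5 = 0.715.
The CYP2C9 pathway (37% of clearance) falls to 0.05× activity: 0.37 × 0.05 = 0.0185.
The remaining 27% of clearance is unaffected.
Relative clearance = 1.15 + 0.715 + 0.0185 + 0.27 = 2.1535.
Net systemic exposure ratio = 1 / 2.1535 = 0.46.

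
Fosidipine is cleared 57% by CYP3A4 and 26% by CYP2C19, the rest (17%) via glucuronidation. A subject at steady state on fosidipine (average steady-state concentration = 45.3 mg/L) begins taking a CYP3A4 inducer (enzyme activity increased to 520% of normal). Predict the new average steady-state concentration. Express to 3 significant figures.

CYP3A4: 0.57 × 5.2 = 2.964
CYP2C19: 0.26 (unchanged)
Other: 0.17 (unchanged)
CL_new/CL_old = 2.964 + 0.26 + 0.17 = 3.394.
New average steady-state concentration = baseline ÷ relative clearance = 45.3 / 3.394 = 13.3 mg/L.

13.3 mg/L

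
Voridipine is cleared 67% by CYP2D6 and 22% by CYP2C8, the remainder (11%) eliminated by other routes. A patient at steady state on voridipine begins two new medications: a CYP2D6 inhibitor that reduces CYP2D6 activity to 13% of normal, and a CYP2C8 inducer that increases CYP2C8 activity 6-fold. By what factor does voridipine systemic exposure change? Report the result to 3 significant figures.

The CYP2D6 pathway (67% of clearance) is reduced to 0.13× activity: 0.67 × 0.13 = 0.0871.
The CYP2C8 pathway (22% of clearance) increases to 6× activity: 0.22 × 6 = 1.32.
Non-CYP routes (11%) are unchanged.
CL_new/CL_old = 0.0871 + 1.32 + 0.11 = 1.5171.
Because systemic exposure varies inversely with clearance, the combined effect is 1 / 1.5171 = 0.659.

0.659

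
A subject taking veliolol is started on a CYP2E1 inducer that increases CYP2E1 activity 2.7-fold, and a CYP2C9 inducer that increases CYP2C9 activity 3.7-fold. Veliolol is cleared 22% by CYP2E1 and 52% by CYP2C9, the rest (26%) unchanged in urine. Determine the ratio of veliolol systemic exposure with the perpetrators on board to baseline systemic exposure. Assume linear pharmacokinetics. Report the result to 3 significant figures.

0.360

The CYP2E1 pathway (22% of clearance) is boosted to 2.7× activity: 0.22 × 2.7 = 0.594.
The CYP2C9 pathway (52% of clearance) is boosted to 3.7× activity: 0.52 × 3.7 = 1.924.
The remaining 26% of clearance is unaffected.
CL_new/CL_old = 0.594 + 1.924 + 0.26 = 2.778.
Systemic exposure ∝ 1/CL: fold-change = 1 / 2.778 = 0.360.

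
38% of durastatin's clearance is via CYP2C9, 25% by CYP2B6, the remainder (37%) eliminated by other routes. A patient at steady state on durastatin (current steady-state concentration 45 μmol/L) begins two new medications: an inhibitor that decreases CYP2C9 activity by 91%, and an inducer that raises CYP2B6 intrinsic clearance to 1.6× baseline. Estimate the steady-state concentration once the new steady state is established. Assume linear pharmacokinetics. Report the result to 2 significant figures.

The CYP2C9 pathway (38% of clearance) is reduced to 0.09× activity: 0.38 × 0.09 = 0.0342.
The CYP2B6 pathway (25% of clearance) increases to 1.6× activity: 0.25 × 1.6 = 0.4.
Non-CYP routes (37%) are unchanged.
CL_new/CL_old = 0.0342 + 0.4 + 0.37 = 0.8042.
Dividing the baseline by the relative clearance: 45 / 0.8042 = 56 μmol/L.

56 μmol/L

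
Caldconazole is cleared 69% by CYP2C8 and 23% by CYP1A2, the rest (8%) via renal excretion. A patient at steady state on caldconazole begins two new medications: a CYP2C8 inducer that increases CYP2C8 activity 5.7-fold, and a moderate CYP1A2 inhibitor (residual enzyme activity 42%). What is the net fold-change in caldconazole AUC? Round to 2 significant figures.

0.24

The CYP2C8 pathway (69% of clearance) is boosted to 5.7× activity: 0.69 × 5.7 = 3.933.
The CYP1A2 pathway (23% of clearance) is reduced to 0.42× activity: 0.23 × 0.42 = 0.0966.
Non-CYP routes (8%) are unchanged.
New clearance relative to baseline: 3.933 + 0.0966 + 0.08 = 4.1096.
Net AUC ratio = 1 / 4.1096 = 0.24.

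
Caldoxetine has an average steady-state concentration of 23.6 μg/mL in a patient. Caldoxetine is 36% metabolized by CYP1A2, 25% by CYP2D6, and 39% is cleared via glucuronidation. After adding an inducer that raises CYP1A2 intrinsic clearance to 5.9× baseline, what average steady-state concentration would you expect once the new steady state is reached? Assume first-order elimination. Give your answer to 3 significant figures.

CYP1A2: 0.36 × 5.9 = 2.124
CYP2D6: 0.25 (unchanged)
Other: 0.39 (unchanged)
CL_new/CL_old = 2.124 + 0.25 + 0.39 = 2.764.
With dosing unchanged, average steady-state concentration scales as 1/CL: 23.6 / 2.764 = 8.54 μg/mL.

8.54 μg/mL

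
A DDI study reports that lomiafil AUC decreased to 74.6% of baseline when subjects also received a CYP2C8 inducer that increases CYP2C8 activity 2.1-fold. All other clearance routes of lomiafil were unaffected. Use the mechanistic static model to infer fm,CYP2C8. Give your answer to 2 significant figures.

CL'/CL = 1 / 0.746 = 1.34
2.1·fm + (1 − fm) = 1.34
fm = (1.34 − 1) / (2.1 − 1) = 0.31

0.31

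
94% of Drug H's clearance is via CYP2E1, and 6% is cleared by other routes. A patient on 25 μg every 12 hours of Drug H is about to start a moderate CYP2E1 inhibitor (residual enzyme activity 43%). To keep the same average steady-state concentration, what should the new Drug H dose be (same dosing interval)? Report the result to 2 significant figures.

CYP2E1: 0.94 × 0.43 = 0.4042
Other: 0.06 (unchanged)
New clearance relative to baseline: 0.4042 + 0.06 = 0.4642.
To maintain the same steady-state level, dose must scale with clearance: new dose = 25 × 0.4642 = 12 μg.

12 μg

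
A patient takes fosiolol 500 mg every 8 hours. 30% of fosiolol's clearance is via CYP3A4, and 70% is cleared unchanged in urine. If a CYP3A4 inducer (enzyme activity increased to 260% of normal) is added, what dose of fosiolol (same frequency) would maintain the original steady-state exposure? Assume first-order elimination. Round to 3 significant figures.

CYP3A4: 0.3 × 2.6 = 0.78
Other: 0.7 (unchanged)
CL_new/CL_old = 0.78 + 0.7 = 1.48.
Exposure is unchanged when dose changes in proportion to clearance. New dose = 500 mg × 1.48 = 740 mg.

740 mg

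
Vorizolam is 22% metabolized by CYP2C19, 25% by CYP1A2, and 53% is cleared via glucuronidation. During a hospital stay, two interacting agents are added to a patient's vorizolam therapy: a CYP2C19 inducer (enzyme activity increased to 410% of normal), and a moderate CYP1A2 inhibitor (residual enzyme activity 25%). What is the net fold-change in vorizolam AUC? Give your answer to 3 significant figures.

The CYP2C19 pathway (22% of clearance) rises to 4.1× activity: 0.22 × 4.1 = 0.902.
The CYP1A2 pathway (25% of clearance) drops to 0.25× activity: 0.25 × 0.25 = 0.0625.
The remaining 53% of clearance is unaffected.
Relative clearance = 0.902 + 0.0625 + 0.53 = 1.4945.
Net AUC ratio = 1 / 1.4945 = 0.669.

0.669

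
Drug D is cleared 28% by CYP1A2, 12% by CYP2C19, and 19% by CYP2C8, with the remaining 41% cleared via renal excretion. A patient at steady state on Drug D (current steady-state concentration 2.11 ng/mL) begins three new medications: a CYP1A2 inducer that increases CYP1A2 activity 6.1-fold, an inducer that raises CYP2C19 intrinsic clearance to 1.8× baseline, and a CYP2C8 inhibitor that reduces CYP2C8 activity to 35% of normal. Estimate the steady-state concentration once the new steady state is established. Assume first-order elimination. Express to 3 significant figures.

CYP1A2: 0.28 × 6.1 = 1.708
CYP2C19: 0.12 × 1.8 = 0.216
CYP2C8: 0.19 × 0.35 = 0.0665
Other: 0.41 (unchanged)
Relative clearance = 1.708 + 0.216 + 0.0665 + 0.41 = 2.4005.
Steady-state concentration ∝ 1/CL: new value = 2.11 / 2.4005 = 0.879 ng/mL.

0.879 ng/mL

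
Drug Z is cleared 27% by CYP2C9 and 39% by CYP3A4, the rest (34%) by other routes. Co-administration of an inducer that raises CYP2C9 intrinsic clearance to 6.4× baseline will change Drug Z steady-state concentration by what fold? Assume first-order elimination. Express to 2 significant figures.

The CYP2C9 pathway (27% of clearance) is boosted to 6.4× activity: 0.27 × 6.4 = 1.728.
CYP3A4 (39%) and the residual 34% are unaffected.
CL_new/CL_old = 1.728 + 0.39 + 0.34 = 2.458.
Since steady-state concentration ∝ 1/CL, the ratio is 1 / 2.458 = 0.41.

0.41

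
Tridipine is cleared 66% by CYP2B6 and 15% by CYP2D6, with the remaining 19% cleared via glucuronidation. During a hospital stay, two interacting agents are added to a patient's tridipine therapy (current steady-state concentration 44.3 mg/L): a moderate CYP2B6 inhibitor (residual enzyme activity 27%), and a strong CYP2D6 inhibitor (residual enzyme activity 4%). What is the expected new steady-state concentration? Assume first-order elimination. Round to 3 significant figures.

118 mg/L

CYP2B6: 0.66 × 0.27 = 0.1782
CYP2D6: 0.15 × 0.04 = 0.006
Other: 0.19 (unchanged)
Relative clearance = 0.1782 + 0.006 + 0.19 = 0.3742.
New steady-state concentration = 44.3 / 0.3742 = 118 mg/L (concentration scales inversely with clearance).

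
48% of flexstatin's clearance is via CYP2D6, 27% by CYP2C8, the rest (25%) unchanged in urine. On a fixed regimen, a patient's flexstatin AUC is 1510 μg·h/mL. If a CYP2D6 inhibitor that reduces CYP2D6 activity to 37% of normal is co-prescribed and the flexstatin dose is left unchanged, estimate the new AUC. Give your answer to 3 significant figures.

The CYP2D6 pathway (48% of clearance) drops to 0.37× activity: 0.48 × 0.37 = 0.1776.
CYP2C8 (27%) and the residual 25% are unaffected.
CL_new/CL_old = 0.1776 + 0.27 + 0.25 = 0.6976.
New AUC = baseline ÷ relative clearance = 1510 / 0.6976 = 2.16 × 10³ μg·h/mL.

2.16 × 10³ μg·h/mL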